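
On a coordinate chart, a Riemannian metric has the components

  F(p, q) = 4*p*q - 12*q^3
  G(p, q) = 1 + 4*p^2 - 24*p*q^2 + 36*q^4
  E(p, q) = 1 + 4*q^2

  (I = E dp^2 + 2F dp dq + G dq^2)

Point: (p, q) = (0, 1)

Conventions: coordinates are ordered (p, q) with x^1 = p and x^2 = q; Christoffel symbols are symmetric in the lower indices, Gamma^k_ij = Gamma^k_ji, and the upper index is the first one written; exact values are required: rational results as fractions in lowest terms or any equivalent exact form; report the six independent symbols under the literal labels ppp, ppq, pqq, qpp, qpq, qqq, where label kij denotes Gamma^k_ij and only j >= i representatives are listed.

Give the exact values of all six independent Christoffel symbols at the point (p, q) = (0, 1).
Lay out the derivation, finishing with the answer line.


E = 5, F = -12, G = 37 at the point
E_p = 0, E_q = 8, F_p = 4, F_q = -36, G_p = -24, G_q = 144
EG - F^2 = 41;  g^inv = (1/41) * [[37, 12], [12, 5]]
first-kind symbols [ij,l] = (1/2)(d_i g_jl + d_j g_il - d_l g_ij): [pp,p] = E_p/2 = 0, [pp,q] = F_p - E_q/2 = 0, [pq,p] = E_q/2 = 4, [pq,q] = G_p/2 = -12, [qq,p] = F_q - G_p/2 = -24, [qq,q] = G_q/2 = 72
Gamma^p_ij = (G*[ij,p] - F*[ij,q])/(EG - F^2), Gamma^q_ij = (E*[ij,q] - F*[ij,p])/(EG - F^2)

Answer: Gamma_ppp = 0, Gamma_ppq = 4/41, Gamma_pqq = -24/41, Gamma_qpp = 0, Gamma_qpq = -12/41, Gamma_qqq = 72/41


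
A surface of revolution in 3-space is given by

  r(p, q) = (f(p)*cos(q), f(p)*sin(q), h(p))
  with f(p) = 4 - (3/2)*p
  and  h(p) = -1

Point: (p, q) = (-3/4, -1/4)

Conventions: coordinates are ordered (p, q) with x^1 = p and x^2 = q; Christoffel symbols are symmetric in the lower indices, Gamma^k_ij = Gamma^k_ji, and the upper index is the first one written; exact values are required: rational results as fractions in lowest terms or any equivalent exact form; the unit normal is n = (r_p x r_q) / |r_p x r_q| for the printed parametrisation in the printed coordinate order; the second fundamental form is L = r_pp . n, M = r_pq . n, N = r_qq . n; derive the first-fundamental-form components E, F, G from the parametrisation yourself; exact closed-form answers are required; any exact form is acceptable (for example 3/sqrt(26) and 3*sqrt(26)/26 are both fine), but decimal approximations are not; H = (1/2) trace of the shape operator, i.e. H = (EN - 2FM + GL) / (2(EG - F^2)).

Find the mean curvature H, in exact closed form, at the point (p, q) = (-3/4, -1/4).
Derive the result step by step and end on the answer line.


f = 41/8, f' = -3/2, f'' = 0, h' = 0, h'' = 0
E = 9/4, F = 0, G = 1681/64; answer radicand W^2 = 9/4
unnormalised second-form numerators: l = 0, m = 0, n = 0; L = l/sqrt(9/4), and similarly M = m/sqrt(W^2), N = n/sqrt(W^2)
H = (E*n - 2*F*m + G*l) / (2*(EG - F^2)*sqrt(W^2)); E*n - 2*F*m + G*l = 0, EG - F^2 = 15129/256, so H = (0)/sqrt(9/4)

Answer: H = 0


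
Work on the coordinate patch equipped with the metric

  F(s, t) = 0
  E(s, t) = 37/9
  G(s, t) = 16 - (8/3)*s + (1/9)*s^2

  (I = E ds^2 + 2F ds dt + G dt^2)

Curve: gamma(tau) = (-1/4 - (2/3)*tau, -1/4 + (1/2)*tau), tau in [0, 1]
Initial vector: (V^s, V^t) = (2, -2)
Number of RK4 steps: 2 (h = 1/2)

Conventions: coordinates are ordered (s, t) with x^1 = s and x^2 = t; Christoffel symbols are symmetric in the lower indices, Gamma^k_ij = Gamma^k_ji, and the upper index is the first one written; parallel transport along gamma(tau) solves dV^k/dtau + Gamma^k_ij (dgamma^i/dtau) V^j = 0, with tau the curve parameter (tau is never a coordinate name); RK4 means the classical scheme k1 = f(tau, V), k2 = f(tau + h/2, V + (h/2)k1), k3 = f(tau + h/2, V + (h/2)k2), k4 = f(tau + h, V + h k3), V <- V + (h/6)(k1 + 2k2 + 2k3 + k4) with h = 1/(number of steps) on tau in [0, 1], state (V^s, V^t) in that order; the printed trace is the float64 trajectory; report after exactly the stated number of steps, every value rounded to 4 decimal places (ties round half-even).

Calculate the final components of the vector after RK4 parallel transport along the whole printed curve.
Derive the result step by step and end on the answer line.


gamma'(tau) = (-2/3, 1/2); f(tau, V)^k = -Gamma^k_ij(gamma(tau)) gamma'^i(tau) V^j; h = 1/2; intermediate values shown to 6 dp
curve data and Christoffel symbols at the stage parameters:
  tau = 0.000000: gamma = (-0.250000, -0.250000), gamma' = (-0.666667, 0.500000); Gamma_sss = 0.000000, Gamma_sst = 0.000000, Gamma_stt = 0.331081, Gamma_tss = 0.000000, Gamma_tst = -0.081633, Gamma_ttt = 0.000000
  tau = 0.250000: gamma = (-0.416667, -0.125000), gamma' = (-0.666667, 0.500000); Gamma_sss = 0.000000, Gamma_sst = 0.000000, Gamma_stt = 0.335586, Gamma_tss = 0.000000, Gamma_tst = -0.080537, Gamma_ttt = 0.000000
  tau = 0.500000: gamma = (-0.583333, 0.000000), gamma' = (-0.666667, 0.500000); Gamma_sss = 0.000000, Gamma_sst = 0.000000, Gamma_stt = 0.340090, Gamma_tss = 0.000000, Gamma_tst = -0.079470, Gamma_ttt = 0.000000
  tau = 0.750000: gamma = (-0.750000, 0.125000), gamma' = (-0.666667, 0.500000); Gamma_sss = 0.000000, Gamma_sst = 0.000000, Gamma_stt = 0.344595, Gamma_tss = 0.000000, Gamma_tst = -0.078431, Gamma_ttt = 0.000000
  tau = 1.000000: gamma = (-0.916667, 0.250000), gamma' = (-0.666667, 0.500000); Gamma_sss = 0.000000, Gamma_sst = 0.000000, Gamma_stt = 0.349099, Gamma_tss = 0.000000, Gamma_tst = -0.077419, Gamma_ttt = 0.000000
step 0: V^s = 2.0000, V^t = -2.0000
step 1: k1 = (0.331081, 0.190476), k2 = (0.327595, 0.188696), k3 = (0.327670, 0.188685), k4 = (0.324048, 0.186942); V <- V + (h/6)(k1 + 2k2 + 2k3 + k4): V^s = 2.1638, V^t = -1.9057
step 2: k1 = (0.324047, 0.186941), k2 = (0.320286, 0.185230), k3 = (0.320360, 0.185216), k4 = (0.316466, 0.183537); V <- V + (h/6)(k1 + 2k2 + 2k3 + k4): V^s = 2.3240, V^t = -1.8130

Answer: V^s = 2.3240, V^t = -1.8130


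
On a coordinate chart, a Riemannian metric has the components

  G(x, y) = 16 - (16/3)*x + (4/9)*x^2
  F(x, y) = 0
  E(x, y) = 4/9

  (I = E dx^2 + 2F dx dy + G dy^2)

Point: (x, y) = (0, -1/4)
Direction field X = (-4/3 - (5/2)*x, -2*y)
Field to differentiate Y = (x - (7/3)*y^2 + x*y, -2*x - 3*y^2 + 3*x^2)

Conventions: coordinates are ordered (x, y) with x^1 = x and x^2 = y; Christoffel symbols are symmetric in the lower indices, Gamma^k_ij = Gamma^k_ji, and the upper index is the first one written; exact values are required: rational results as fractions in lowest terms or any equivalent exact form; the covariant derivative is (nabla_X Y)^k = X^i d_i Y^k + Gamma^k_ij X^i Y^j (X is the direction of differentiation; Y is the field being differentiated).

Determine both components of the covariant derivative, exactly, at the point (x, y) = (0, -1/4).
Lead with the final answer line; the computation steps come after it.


Answer: (nabla_X Y)^x = -47/48, (nabla_X Y)^y = 1951/576

E = 4/9, F = 0, G = 16 at the point
E_x = 0, E_y = 0, F_x = 0, F_y = 0, G_x = -16/3, G_y = 0
EG - F^2 = 64/9;  g^inv = (9/64) * [[16, 0], [0, 4/9]]
first-kind symbols [ij,l] = (1/2)(d_i g_jl + d_j g_il - d_l g_ij): [xx,x] = E_x/2 = 0, [xx,y] = F_x - E_y/2 = 0, [xy,x] = E_y/2 = 0, [xy,y] = G_x/2 = -8/3, [yy,x] = F_y - G_x/2 = 8/3, [yy,y] = G_y/2 = 0
Gamma^x_ij = (G*[ij,x] - F*[ij,y])/(EG - F^2), Gamma^y_ij = (E*[ij,y] - F*[ij,x])/(EG - F^2)
Gamma_xxx = 0, Gamma_xxy = 0, Gamma_xyy = 6, Gamma_yxx = 0, Gamma_yxy = -1/6, Gamma_yyy = 0
X = (-4/3, 1/2), Y = (-7/48, -3/16) at the point


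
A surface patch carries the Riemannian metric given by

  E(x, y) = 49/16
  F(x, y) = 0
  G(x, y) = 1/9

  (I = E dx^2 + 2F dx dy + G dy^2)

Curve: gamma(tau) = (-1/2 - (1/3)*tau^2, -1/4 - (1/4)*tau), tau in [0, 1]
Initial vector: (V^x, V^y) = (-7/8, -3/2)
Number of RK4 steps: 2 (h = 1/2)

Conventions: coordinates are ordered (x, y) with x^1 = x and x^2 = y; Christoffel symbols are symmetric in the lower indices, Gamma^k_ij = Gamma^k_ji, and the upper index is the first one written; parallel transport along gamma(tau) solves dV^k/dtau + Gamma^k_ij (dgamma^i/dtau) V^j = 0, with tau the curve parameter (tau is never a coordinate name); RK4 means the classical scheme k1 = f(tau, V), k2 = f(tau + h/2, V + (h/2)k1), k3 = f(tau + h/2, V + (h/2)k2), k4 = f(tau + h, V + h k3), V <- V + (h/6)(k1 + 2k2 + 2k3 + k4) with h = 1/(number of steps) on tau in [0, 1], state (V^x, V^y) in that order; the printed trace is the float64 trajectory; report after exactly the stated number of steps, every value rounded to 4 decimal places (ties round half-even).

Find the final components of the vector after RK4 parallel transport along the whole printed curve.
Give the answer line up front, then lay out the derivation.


Answer: V^x = -0.8750, V^y = -1.5000

gamma'(tau) = (-(2/3)*tau, -1/4); f(tau, V)^k = -Gamma^k_ij(gamma(tau)) gamma'^i(tau) V^j; h = 1/2; intermediate values shown to 6 dp
curve data and Christoffel symbols at the stage parameters:
  tau = 0.000000: gamma = (-0.500000, -0.250000), gamma' = (0.000000, -0.250000); Gamma_xxx = 0.000000, Gamma_xxy = 0.000000, Gamma_xyy = 0.000000, Gamma_yxx = 0.000000, Gamma_yxy = 0.000000, Gamma_yyy = 0.000000
  tau = 0.250000: gamma = (-0.520833, -0.312500), gamma' = (-0.166667, -0.250000); Gamma_xxx = 0.000000, Gamma_xxy = 0.000000, Gamma_xyy = 0.000000, Gamma_yxx = 0.000000, Gamma_yxy = 0.000000, Gamma_yyy = 0.000000
  tau = 0.500000: gamma = (-0.583333, -0.375000), gamma' = (-0.333333, -0.250000); Gamma_xxx = 0.000000, Gamma_xxy = 0.000000, Gamma_xyy = 0.000000, Gamma_yxx = 0.000000, Gamma_yxy = 0.000000, Gamma_yyy = 0.000000
  tau = 0.750000: gamma = (-0.687500, -0.437500), gamma' = (-0.500000, -0.250000); Gamma_xxx = 0.000000, Gamma_xxy = 0.000000, Gamma_xyy = 0.000000, Gamma_yxx = 0.000000, Gamma_yxy = 0.000000, Gamma_yyy = 0.000000
  tau = 1.000000: gamma = (-0.833333, -0.500000), gamma' = (-0.666667, -0.250000); Gamma_xxx = 0.000000, Gamma_xxy = 0.000000, Gamma_xyy = 0.000000, Gamma_yxx = 0.000000, Gamma_yxy = 0.000000, Gamma_yyy = 0.000000
step 0: V^x = -0.8750, V^y = -1.5000
step 1: k1 = (0.000000, 0.000000), k2 = (0.000000, 0.000000), k3 = (0.000000, 0.000000), k4 = (0.000000, 0.000000); V <- V + (h/6)(k1 + 2k2 + 2k3 + k4): V^x = -0.8750, V^y = -1.5000
step 2: k1 = (0.000000, 0.000000), k2 = (0.000000, 0.000000), k3 = (0.000000, 0.000000), k4 = (0.000000, 0.000000); V <- V + (h/6)(k1 + 2k2 + 2k3 + k4): V^x = -0.8750, V^y = -1.5000


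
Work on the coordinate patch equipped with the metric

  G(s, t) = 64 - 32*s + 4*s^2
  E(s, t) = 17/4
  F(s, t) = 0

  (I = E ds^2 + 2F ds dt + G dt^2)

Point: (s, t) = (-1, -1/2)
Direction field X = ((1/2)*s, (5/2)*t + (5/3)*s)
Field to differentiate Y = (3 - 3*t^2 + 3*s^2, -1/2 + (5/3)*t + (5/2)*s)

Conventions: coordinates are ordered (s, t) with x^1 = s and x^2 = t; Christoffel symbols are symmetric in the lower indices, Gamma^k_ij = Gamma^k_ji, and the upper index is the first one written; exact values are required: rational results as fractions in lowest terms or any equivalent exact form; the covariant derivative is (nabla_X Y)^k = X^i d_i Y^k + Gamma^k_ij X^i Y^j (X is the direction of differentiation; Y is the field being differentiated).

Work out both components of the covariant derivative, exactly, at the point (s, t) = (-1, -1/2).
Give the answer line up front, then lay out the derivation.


Answer: (nabla_X Y)^s = 28681/612, (nabla_X Y)^t = -2471/720

E = 17/4, F = 0, G = 100 at the point
E_s = 0, E_t = 0, F_s = 0, F_t = 0, G_s = -40, G_t = 0
EG - F^2 = 425;  g^inv = (1/425) * [[100, 0], [0, 17/4]]
first-kind symbols [ij,l] = (1/2)(d_i g_jl + d_j g_il - d_l g_ij): [ss,s] = E_s/2 = 0, [ss,t] = F_s - E_t/2 = 0, [st,s] = E_t/2 = 0, [st,t] = G_s/2 = -20, [tt,s] = F_t - G_s/2 = 20, [tt,t] = G_t/2 = 0
Gamma^s_ij = (G*[ij,s] - F*[ij,t])/(EG - F^2), Gamma^t_ij = (E*[ij,t] - F*[ij,s])/(EG - F^2)
Gamma_sss = 0, Gamma_sst = 0, Gamma_stt = 80/17, Gamma_tss = 0, Gamma_tst = -1/5, Gamma_ttt = 0
X = (-1/2, -35/12), Y = (21/4, -23/6) at the point


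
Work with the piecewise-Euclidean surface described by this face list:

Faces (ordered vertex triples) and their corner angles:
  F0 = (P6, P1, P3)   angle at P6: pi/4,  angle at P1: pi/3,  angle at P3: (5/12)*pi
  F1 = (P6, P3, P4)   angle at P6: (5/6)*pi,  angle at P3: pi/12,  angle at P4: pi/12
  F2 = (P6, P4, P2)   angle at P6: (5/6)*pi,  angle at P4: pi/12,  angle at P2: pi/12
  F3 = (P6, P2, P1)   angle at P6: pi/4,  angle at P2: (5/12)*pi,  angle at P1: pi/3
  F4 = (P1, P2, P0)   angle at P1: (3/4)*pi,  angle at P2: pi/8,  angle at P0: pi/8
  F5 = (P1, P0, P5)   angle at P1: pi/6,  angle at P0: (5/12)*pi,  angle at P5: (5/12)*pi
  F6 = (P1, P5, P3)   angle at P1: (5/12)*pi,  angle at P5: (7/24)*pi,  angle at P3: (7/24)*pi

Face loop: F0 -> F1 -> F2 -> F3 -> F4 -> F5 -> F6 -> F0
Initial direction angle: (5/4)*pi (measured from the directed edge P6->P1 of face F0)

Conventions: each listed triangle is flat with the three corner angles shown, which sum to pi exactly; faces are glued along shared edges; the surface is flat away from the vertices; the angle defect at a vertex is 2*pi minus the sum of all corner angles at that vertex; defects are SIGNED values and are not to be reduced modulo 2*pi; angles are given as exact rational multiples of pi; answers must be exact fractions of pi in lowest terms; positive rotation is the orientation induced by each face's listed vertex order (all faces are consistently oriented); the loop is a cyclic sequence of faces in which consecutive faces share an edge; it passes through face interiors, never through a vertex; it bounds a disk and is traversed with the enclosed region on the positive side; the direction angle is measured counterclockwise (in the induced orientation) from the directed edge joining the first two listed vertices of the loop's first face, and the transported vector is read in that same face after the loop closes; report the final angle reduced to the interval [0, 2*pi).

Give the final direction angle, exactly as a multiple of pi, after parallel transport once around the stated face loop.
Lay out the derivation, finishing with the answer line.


enclosed vertex P1: corner angles sum to 2*pi, defect = 2*pi - 2*pi = 0
enclosed vertex P6: corner angles sum to (13/6)*pi, defect = 2*pi - (13/6)*pi = -pi/6
transport around the loop rotates by the sum of enclosed defects; add to the initial angle mod 2*pi
final angle = (5/4)*pi - pi/6 = (13/12)*pi (mod 2*pi)

Answer: final direction angle = (13/12)*pi


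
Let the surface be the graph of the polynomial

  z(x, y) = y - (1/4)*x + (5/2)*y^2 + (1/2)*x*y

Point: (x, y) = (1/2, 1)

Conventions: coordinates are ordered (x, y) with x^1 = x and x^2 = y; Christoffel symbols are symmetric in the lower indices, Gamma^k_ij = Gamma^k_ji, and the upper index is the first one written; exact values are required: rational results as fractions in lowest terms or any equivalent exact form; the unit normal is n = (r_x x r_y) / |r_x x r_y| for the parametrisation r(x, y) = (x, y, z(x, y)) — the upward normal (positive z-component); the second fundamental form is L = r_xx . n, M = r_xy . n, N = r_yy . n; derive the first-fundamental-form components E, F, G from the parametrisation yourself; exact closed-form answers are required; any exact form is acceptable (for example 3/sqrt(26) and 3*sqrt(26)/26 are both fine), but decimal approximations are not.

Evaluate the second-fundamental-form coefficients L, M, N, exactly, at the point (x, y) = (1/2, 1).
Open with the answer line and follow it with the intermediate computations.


Answer: L = 0, M = sqrt(642)/321, N = 10*sqrt(642)/321

z_x = 1/4, z_y = 25/4, z_xx = 0, z_xy = 1/2, z_yy = 5
E = 17/16, F = 25/16, G = 641/16; answer radicand W^2 = 321/8
unnormalised second-form numerators: l = 0, m = 1/2, n = 5; L = l/sqrt(321/8), and similarly M = m/sqrt(W^2), N = n/sqrt(W^2)


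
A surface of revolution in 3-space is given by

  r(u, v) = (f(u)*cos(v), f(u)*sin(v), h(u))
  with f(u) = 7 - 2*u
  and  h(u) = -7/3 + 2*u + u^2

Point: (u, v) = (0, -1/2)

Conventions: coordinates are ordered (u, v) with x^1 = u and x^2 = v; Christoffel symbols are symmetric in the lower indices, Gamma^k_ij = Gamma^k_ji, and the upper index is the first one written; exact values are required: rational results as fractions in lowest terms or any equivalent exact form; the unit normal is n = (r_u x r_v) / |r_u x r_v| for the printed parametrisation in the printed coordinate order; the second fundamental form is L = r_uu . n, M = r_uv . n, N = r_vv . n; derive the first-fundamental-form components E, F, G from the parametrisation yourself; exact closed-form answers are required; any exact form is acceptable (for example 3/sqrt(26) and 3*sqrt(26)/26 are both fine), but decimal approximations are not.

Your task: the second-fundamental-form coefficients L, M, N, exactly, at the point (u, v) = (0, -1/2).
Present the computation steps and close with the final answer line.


f = 7, f' = -2, f'' = 0, h' = 2, h'' = 2
E = 8, F = 0, G = 49; answer radicand W^2 = 8
unnormalised second-form numerators: l = -4, m = 0, n = 14; L = l/sqrt(8), and similarly M = m/sqrt(W^2), N = n/sqrt(W^2)

Answer: L = -sqrt(2), M = 0, N = 7*sqrt(2)/2


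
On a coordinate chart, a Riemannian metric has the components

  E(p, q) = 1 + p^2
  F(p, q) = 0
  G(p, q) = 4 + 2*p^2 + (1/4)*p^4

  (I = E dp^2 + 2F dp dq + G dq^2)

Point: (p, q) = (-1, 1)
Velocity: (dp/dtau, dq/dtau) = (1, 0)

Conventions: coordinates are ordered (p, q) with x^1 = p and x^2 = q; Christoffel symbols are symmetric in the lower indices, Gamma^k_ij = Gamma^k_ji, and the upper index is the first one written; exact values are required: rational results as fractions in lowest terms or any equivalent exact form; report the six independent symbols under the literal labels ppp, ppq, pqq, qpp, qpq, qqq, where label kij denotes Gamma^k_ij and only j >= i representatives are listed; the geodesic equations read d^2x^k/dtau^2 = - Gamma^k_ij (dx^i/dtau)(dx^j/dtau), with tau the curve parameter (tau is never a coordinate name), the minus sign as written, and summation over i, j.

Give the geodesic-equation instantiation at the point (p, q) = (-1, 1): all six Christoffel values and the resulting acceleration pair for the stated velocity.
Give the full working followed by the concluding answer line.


E = 2, F = 0, G = 25/4 at the point
E_p = -2, E_q = 0, F_p = 0, F_q = 0, G_p = -5, G_q = 0
EG - F^2 = 25/2;  g^inv = (2/25) * [[25/4, 0], [0, 2]]
first-kind symbols [ij,l] = (1/2)(d_i g_jl + d_j g_il - d_l g_ij): [pp,p] = E_p/2 = -1, [pp,q] = F_p - E_q/2 = 0, [pq,p] = E_q/2 = 0, [pq,q] = G_p/2 = -5/2, [qq,p] = F_q - G_p/2 = 5/2, [qq,q] = G_q/2 = 0
Gamma^p_ij = (G*[ij,p] - F*[ij,q])/(EG - F^2), Gamma^q_ij = (E*[ij,q] - F*[ij,p])/(EG - F^2)
Gamma_ppp = -1/2, Gamma_ppq = 0, Gamma_pqq = 5/4, Gamma_qpp = 0, Gamma_qpq = -2/5, Gamma_qqq = 0
d^2p/dtau^2 = -(Gamma_ppp*(1)^2 + 2*Gamma_ppq*(1)*(0) + Gamma_pqq*(0)^2) = 1/2
d^2q/dtau^2 = -(Gamma_qpp*(1)^2 + 2*Gamma_qpq*(1)*(0) + Gamma_qqq*(0)^2) = 0

Answer: Gamma_ppp = -1/2, Gamma_ppq = 0, Gamma_pqq = 5/4, Gamma_qpp = 0, Gamma_qpq = -2/5, Gamma_qqq = 0; accelerations (d^2p/dtau^2, d^2q/dtau^2) = (1/2, 0)


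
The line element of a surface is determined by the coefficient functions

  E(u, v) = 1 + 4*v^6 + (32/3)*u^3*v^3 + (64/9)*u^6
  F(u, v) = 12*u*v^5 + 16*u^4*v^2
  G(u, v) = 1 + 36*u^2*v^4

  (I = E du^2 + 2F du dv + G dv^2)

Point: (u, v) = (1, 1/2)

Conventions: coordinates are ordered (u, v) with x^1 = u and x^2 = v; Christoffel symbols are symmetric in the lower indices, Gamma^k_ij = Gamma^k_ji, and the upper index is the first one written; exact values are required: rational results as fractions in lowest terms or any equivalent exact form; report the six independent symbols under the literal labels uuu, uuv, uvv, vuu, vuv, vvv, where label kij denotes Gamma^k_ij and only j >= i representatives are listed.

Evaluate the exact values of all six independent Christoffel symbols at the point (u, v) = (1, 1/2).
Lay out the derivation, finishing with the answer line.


E = 1369/144, F = 35/8, G = 13/4 at the point
E_u = 140/3, E_v = 35/4, F_u = 131/8, F_v = 79/4, G_u = 9/2, G_v = 18
EG - F^2 = 1693/144;  g^inv = (144/1693) * [[13/4, -35/8], [-35/8, 1369/144]]
first-kind symbols [ij,l] = (1/2)(d_i g_jl + d_j g_il - d_l g_ij): [uu,u] = E_u/2 = 70/3, [uu,v] = F_u - E_v/2 = 12, [uv,u] = E_v/2 = 35/8, [uv,v] = G_u/2 = 9/4, [vv,u] = F_v - G_u/2 = 35/2, [vv,v] = G_v/2 = 9
Gamma^u_ij = (G*[ij,u] - F*[ij,v])/(EG - F^2), Gamma^v_ij = (E*[ij,v] - F*[ij,u])/(EG - F^2)

Answer: Gamma_uuu = 3360/1693, Gamma_uuv = 630/1693, Gamma_uvv = 2520/1693, Gamma_vuu = 1728/1693, Gamma_vuv = 324/1693, Gamma_vvv = 1296/1693


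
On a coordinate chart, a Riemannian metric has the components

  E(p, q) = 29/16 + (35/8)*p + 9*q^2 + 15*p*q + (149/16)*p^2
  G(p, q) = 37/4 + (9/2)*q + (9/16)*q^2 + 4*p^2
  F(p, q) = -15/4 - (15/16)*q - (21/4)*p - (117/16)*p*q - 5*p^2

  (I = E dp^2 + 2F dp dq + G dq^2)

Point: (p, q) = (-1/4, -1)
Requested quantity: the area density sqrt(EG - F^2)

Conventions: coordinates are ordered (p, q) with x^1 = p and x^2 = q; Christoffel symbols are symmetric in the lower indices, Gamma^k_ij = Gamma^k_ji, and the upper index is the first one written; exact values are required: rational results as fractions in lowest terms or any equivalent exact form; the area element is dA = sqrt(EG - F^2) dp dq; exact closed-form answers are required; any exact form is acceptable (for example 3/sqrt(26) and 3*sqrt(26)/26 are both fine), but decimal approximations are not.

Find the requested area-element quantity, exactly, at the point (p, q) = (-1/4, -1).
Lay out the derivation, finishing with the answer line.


E = 3597/256, F = -233/64, G = 89/16; EG - F^2 = 66461/1024

Answer: sqrt(EG - F^2) = sqrt(66461)/32


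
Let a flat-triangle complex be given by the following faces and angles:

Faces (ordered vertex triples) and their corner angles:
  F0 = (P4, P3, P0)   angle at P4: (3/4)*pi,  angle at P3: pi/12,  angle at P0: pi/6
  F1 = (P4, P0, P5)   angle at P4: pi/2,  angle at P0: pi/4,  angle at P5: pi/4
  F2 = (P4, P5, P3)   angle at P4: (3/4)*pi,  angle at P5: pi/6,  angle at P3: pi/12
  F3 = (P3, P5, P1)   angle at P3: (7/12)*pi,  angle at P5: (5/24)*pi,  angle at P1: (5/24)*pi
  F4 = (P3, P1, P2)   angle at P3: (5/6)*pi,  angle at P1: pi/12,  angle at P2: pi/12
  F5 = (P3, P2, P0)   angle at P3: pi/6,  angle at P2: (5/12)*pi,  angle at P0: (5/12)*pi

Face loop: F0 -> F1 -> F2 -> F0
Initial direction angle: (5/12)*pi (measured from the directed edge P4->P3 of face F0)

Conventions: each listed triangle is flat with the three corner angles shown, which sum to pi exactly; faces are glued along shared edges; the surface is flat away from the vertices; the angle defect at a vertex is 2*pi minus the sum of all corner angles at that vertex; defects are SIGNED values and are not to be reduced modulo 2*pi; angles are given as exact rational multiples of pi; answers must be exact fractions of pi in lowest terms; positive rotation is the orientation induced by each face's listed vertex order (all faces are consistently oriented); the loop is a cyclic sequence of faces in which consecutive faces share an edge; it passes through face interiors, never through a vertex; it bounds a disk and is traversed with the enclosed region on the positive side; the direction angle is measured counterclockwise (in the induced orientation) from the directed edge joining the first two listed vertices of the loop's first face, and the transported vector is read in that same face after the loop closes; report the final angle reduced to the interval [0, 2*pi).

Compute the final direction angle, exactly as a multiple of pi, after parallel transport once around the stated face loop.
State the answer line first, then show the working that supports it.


Answer: final direction angle = (5/12)*pi

enclosed vertex P4: corner angles sum to 2*pi, defect = 2*pi - 2*pi = 0
the final direction is the initial angle plus the enclosed defects, taken mod 2*pi in the induced orientation
final angle = (5/12)*pi + 0 = (5/12)*pi (mod 2*pi)


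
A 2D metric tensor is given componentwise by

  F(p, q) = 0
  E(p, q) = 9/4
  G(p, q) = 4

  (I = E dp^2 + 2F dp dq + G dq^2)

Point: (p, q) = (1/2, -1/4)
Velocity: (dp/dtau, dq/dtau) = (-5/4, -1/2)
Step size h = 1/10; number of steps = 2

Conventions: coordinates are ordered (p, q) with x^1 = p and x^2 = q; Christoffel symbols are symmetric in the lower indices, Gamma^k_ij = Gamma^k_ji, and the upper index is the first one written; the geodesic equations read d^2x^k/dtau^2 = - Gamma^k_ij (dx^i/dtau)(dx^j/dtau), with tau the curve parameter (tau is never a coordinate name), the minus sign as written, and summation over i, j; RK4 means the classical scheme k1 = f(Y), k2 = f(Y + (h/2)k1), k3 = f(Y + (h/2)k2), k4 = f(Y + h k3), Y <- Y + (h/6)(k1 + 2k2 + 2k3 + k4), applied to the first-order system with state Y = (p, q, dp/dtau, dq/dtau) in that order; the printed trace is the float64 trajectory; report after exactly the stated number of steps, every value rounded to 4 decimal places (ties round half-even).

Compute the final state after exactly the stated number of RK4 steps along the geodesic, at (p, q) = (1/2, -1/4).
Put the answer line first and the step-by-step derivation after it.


Answer: p = 0.2500, q = -0.3500, dp/dtau = -1.2500, dq/dtau = -0.5000

f(Y) = (dp/dtau, dq/dtau, -Gamma^p_ij Y'^i Y'^j, -Gamma^q_ij Y'^i Y'^j) with the Gammas evaluated at the stage position; h = 0.100000; intermediate values shown to 6 dp
step 0: p = 0.5000, q = -0.2500, dp/dtau = -1.2500, dq/dtau = -0.5000
step 1:
  k1: at (p, q) = (0.500000, -0.250000), (dp/dtau, dq/dtau) = (-1.250000, -0.500000); Gamma_ppp = 0.000000, Gamma_ppq = 0.000000, Gamma_pqq = 0.000000, Gamma_qpp = 0.000000, Gamma_qpq = 0.000000, Gamma_qqq = 0.000000; k1 = (-1.250000, -0.500000, 0.000000, 0.000000)
  k2: at (p, q) = (0.437500, -0.275000), (dp/dtau, dq/dtau) = (-1.250000, -0.500000); Gamma_ppp = 0.000000, Gamma_ppq = 0.000000, Gamma_pqq = 0.000000, Gamma_qpp = 0.000000, Gamma_qpq = 0.000000, Gamma_qqq = 0.000000; k2 = (-1.250000, -0.500000, 0.000000, 0.000000)
  k3: at (p, q) = (0.437500, -0.275000), (dp/dtau, dq/dtau) = (-1.250000, -0.500000); Gamma_ppp = 0.000000, Gamma_ppq = 0.000000, Gamma_pqq = 0.000000, Gamma_qpp = 0.000000, Gamma_qpq = 0.000000, Gamma_qqq = 0.000000; k3 = (-1.250000, -0.500000, 0.000000, 0.000000)
  k4: at (p, q) = (0.375000, -0.300000), (dp/dtau, dq/dtau) = (-1.250000, -0.500000); Gamma_ppp = 0.000000, Gamma_ppq = 0.000000, Gamma_pqq = 0.000000, Gamma_qpp = 0.000000, Gamma_qpq = 0.000000, Gamma_qqq = 0.000000; k4 = (-1.250000, -0.500000, 0.000000, 0.000000)
  Y <- Y + (h/6)(k1 + 2k2 + 2k3 + k4): p = 0.3750, q = -0.3000, dp/dtau = -1.2500, dq/dtau = -0.5000
step 2:
  k1: at (p, q) = (0.375000, -0.300000), (dp/dtau, dq/dtau) = (-1.250000, -0.500000); Gamma_ppp = 0.000000, Gamma_ppq = 0.000000, Gamma_pqq = 0.000000, Gamma_qpp = 0.000000, Gamma_qpq = 0.000000, Gamma_qqq = 0.000000; k1 = (-1.250000, -0.500000, 0.000000, 0.000000)
  k2: at (p, q) = (0.312500, -0.325000), (dp/dtau, dq/dtau) = (-1.250000, -0.500000); Gamma_ppp = 0.000000, Gamma_ppq = 0.000000, Gamma_pqq = 0.000000, Gamma_qpp = 0.000000, Gamma_qpq = 0.000000, Gamma_qqq = 0.000000; k2 = (-1.250000, -0.500000, 0.000000, 0.000000)
  k3: at (p, q) = (0.312500, -0.325000), (dp/dtau, dq/dtau) = (-1.250000, -0.500000); Gamma_ppp = 0.000000, Gamma_ppq = 0.000000, Gamma_pqq = 0.000000, Gamma_qpp = 0.000000, Gamma_qpq = 0.000000, Gamma_qqq = 0.000000; k3 = (-1.250000, -0.500000, 0.000000, 0.000000)
  k4: at (p, q) = (0.250000, -0.350000), (dp/dtau, dq/dtau) = (-1.250000, -0.500000); Gamma_ppp = 0.000000, Gamma_ppq = 0.000000, Gamma_pqq = 0.000000, Gamma_qpp = 0.000000, Gamma_qpq = 0.000000, Gamma_qqq = 0.000000; k4 = (-1.250000, -0.500000, 0.000000, 0.000000)
  Y <- Y + (h/6)(k1 + 2k2 + 2k3 + k4): p = 0.2500, q = -0.3500, dp/dtau = -1.2500, dq/dtau = -0.5000


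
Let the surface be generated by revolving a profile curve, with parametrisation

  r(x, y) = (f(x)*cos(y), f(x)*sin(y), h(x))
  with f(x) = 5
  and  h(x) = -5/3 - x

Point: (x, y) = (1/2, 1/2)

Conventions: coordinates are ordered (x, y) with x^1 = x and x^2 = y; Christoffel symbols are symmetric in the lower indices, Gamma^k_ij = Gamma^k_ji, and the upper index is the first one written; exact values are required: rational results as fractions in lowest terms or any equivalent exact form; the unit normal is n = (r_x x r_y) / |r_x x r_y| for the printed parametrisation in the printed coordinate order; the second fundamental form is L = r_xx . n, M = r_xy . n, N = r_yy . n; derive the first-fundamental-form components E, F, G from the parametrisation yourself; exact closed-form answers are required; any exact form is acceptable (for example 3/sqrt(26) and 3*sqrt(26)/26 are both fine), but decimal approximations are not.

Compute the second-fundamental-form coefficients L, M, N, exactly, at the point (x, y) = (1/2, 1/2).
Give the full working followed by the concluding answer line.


f = 5, f' = 0, f'' = 0, h' = -1, h'' = 0
E = 1, F = 0, G = 25; answer radicand W^2 = 1
unnormalised second-form numerators: l = 0, m = 0, n = -5; L = l/sqrt(1), and similarly M = m/sqrt(W^2), N = n/sqrt(W^2)

Answer: L = 0, M = 0, N = -5


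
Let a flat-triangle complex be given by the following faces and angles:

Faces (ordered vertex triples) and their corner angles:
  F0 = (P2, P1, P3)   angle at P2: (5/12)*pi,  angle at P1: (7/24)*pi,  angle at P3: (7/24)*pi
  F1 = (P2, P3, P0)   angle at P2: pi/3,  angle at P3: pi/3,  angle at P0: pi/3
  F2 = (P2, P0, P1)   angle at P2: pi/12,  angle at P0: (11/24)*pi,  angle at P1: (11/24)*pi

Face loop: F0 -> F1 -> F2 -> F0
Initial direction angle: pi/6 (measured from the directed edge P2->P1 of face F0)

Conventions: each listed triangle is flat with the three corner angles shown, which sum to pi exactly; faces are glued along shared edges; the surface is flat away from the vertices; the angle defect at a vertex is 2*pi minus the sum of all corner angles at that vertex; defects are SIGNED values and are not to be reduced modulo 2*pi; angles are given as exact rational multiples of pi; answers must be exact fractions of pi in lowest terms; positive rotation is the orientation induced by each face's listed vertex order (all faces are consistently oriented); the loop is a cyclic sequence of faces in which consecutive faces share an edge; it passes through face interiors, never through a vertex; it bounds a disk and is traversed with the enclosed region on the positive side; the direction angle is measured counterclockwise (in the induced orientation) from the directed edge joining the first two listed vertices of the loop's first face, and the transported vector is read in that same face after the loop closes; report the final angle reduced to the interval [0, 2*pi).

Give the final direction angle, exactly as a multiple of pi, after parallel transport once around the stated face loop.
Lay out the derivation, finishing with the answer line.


enclosed vertex P2: corner angles sum to (5/6)*pi, defect = 2*pi - (5/6)*pi = (7/6)*pi
by Gauss-Bonnet the loop rotates the vector by the enclosed defect sum (positive orientation, mod 2*pi)
final angle = pi/6 + (7/6)*pi = (4/3)*pi (mod 2*pi)

Answer: final direction angle = (4/3)*pi


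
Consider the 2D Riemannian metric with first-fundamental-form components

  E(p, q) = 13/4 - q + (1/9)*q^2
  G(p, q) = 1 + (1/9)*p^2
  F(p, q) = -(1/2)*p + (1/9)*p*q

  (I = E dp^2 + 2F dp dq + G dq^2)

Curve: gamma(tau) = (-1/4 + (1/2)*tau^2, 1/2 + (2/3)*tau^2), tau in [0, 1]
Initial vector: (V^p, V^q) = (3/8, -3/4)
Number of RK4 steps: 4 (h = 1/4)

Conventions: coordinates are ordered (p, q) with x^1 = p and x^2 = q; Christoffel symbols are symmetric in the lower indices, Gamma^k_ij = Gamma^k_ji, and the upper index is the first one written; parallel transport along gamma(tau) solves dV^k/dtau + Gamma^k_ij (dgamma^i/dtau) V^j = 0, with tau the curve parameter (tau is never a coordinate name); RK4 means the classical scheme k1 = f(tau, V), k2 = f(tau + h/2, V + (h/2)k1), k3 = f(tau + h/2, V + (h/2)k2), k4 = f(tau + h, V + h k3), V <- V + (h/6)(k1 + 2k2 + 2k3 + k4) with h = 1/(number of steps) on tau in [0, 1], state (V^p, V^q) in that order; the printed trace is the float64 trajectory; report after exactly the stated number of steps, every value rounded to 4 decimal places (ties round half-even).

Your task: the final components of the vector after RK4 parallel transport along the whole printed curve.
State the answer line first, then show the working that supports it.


Answer: V^p = 0.3535, V^q = -0.7499

gamma'(tau) = (tau, (4/3)*tau); f(tau, V)^k = -Gamma^k_ij(gamma(tau)) gamma'^i(tau) V^j; h = 1/4; intermediate values shown to 6 dp
curve data and Christoffel symbols at the stage parameters:
  tau = 0.000000: gamma = (-0.250000, 0.500000), gamma' = (0.000000, 0.000000); Gamma_ppp = 0.000000, Gamma_ppq = -0.159601, Gamma_pqq = 0.000000, Gamma_qpp = 0.000000, Gamma_qpq = -0.009975, Gamma_qqq = 0.000000
  tau = 0.125000: gamma = (-0.242188, 0.510417), gamma' = (0.125000, 0.166667); Gamma_ppp = 0.000000, Gamma_ppq = -0.159740, Gamma_pqq = 0.000000, Gamma_qpp = 0.000000, Gamma_qpq = -0.009697, Gamma_qqq = 0.000000
  tau = 0.250000: gamma = (-0.218750, 0.541667), gamma' = (0.250000, 0.333333); Gamma_ppp = 0.000000, Gamma_ppq = -0.160151, Gamma_pqq = 0.000000, Gamma_qpp = 0.000000, Gamma_qpq = -0.008850, Gamma_qqq = 0.000000
  tau = 0.375000: gamma = (-0.179688, 0.593750), gamma' = (0.375000, 0.500000); Gamma_ppp = 0.000000, Gamma_ppq = -0.160810, Gamma_pqq = 0.000000, Gamma_qpp = 0.000000, Gamma_qpq = -0.007397, Gamma_qqq = 0.000000
  tau = 0.500000: gamma = (-0.125000, 0.666667), gamma' = (0.500000, 0.666667); Gamma_ppp = 0.000000, Gamma_ppq = -0.161675, Gamma_pqq = 0.000000, Gamma_qpp = 0.000000, Gamma_qpq = -0.005272, Gamma_qqq = 0.000000
  tau = 0.625000: gamma = (-0.054688, 0.760417), gamma' = (0.625000, 0.833333); Gamma_ppp = 0.000000, Gamma_ppq = -0.162679, Gamma_pqq = 0.000000, Gamma_qpp = 0.000000, Gamma_qpq = -0.002379, Gamma_qqq = 0.000000
  tau = 0.750000: gamma = (0.031250, 0.875000), gamma' = (0.750000, 1.000000); Gamma_ppp = 0.000000, Gamma_ppq = -0.163719, Gamma_pqq = 0.000000, Gamma_qpp = 0.000000, Gamma_qpq = 0.001411, Gamma_qqq = 0.000000
  tau = 0.875000: gamma = (0.132812, 1.010417), gamma' = (0.875000, 1.166667); Gamma_ppp = 0.000000, Gamma_ppq = -0.164643, Gamma_pqq = 0.000000, Gamma_qpp = 0.000000, Gamma_qpq = 0.006266, Gamma_qqq = 0.000000
  tau = 1.000000: gamma = (0.250000, 1.166667), gamma' = (1.000000, 1.333333); Gamma_ppp = 0.000000, Gamma_ppq = -0.165232, Gamma_pqq = 0.000000, Gamma_qpp = 0.000000, Gamma_qpq = 0.012392, Gamma_qqq = 0.000000
step 0: V^p = 0.3750, V^q = -0.7500
step 1: k1 = (0.000000, 0.000000), k2 = (-0.004992, -0.000303), k3 = (-0.005009, -0.000304), k4 = (-0.010079, -0.000557); V <- V + (h/6)(k1 + 2k2 + 2k3 + k4): V^p = 0.3737, V^q = -0.7501
step 2: k1 = (-0.010079, -0.000557), k2 = (-0.015287, -0.000703), k3 = (-0.015340, -0.000706), k4 = (-0.020778, -0.000678); V <- V + (h/6)(k1 + 2k2 + 2k3 + k4): V^p = 0.3699, V^q = -0.7502
step 3: k1 = (-0.020778, -0.000678), k2 = (-0.026494, -0.000387), k3 = (-0.026587, -0.000389), k4 = (-0.032661, 0.000282); V <- V + (h/6)(k1 + 2k2 + 2k3 + k4): V^p = 0.3633, V^q = -0.7503
step 4: k1 = (-0.032659, 0.000282), k2 = (-0.039097, 0.001488), k3 = (-0.039230, 0.001493), k4 = (-0.046047, 0.003454); V <- V + (h/6)(k1 + 2k2 + 2k3 + k4): V^p = 0.3535, V^q = -0.7499


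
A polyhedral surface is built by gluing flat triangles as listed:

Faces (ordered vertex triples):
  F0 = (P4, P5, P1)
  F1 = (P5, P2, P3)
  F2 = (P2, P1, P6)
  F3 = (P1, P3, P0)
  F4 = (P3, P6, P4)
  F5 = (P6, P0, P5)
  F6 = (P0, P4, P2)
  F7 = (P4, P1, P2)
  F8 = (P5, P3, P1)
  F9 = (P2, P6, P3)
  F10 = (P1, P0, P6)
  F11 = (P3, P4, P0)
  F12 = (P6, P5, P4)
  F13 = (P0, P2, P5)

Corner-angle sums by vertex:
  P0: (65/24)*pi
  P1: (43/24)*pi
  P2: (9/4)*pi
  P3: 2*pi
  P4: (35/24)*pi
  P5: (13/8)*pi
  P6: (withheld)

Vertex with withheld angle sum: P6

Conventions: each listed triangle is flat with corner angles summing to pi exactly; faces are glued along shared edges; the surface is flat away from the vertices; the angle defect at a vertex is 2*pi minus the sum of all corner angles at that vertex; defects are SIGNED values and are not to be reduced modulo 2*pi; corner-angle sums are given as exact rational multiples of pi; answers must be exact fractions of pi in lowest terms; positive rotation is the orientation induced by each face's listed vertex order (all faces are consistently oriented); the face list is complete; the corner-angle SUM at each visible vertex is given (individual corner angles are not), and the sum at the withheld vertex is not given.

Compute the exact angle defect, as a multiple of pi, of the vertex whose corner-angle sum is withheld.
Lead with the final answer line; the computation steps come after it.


Answer: defect(P6) = -pi/6

V = 7, E = 21, F = 14; chi = V - E + F = 0
Gauss-Bonnet: total defect = 2*pi*chi = 0; visible defects sum to pi/6


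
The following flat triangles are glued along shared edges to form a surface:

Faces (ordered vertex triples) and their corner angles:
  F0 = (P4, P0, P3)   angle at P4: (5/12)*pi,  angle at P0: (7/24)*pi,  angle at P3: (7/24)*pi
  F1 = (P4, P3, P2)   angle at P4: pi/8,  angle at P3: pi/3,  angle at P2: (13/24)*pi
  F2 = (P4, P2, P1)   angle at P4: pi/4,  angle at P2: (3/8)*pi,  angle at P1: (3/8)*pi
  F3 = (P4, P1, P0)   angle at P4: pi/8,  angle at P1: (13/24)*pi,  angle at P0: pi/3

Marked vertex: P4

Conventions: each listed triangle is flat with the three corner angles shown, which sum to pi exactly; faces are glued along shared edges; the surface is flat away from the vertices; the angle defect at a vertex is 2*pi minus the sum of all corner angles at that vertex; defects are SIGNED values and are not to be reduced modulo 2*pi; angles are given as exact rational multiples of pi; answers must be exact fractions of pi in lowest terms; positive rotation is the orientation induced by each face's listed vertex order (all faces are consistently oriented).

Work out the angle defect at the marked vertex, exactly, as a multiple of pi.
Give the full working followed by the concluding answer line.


Sum of corner angles at P4: (11/12)*pi
defect = 2*pi - (11/12)*pi

Answer: defect(P4) = (13/12)*pi


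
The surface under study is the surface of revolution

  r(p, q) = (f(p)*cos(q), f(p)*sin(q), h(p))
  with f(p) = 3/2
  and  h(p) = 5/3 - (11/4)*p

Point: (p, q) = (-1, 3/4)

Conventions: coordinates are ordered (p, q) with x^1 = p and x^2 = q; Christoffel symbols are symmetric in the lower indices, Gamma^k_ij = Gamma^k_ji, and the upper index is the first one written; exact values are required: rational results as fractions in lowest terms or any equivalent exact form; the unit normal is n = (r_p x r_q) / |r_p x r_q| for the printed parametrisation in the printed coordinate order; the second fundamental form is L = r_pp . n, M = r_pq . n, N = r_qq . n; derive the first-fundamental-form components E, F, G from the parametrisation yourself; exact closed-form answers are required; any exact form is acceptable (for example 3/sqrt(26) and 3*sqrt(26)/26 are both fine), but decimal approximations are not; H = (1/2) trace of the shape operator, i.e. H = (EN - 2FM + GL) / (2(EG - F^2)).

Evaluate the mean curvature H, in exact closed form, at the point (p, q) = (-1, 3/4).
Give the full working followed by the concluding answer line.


f = 3/2, f' = 0, f'' = 0, h' = -11/4, h'' = 0
E = 121/16, F = 0, G = 9/4; answer radicand W^2 = 121/16
unnormalised second-form numerators: l = 0, m = 0, n = -33/8; L = l/sqrt(121/16), and similarly M = m/sqrt(W^2), N = n/sqrt(W^2)
H = (E*n - 2*F*m + G*l) / (2*(EG - F^2)*sqrt(W^2)); E*n - 2*F*m + G*l = -3993/128, EG - F^2 = 1089/64, so H = (-11/12)/sqrt(121/16)

Answer: H = -1/3


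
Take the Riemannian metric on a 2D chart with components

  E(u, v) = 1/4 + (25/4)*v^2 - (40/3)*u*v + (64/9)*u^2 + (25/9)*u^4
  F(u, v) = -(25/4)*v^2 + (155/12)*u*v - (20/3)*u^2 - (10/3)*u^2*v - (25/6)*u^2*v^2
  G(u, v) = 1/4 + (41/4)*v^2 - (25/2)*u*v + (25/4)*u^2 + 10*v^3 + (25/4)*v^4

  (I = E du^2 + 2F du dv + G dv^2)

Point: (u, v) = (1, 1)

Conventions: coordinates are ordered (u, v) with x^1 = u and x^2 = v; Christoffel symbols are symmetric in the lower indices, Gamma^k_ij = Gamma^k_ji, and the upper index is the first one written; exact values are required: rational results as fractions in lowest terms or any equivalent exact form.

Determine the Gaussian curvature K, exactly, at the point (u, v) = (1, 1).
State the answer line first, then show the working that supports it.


Answer: K = 789/21160

E = 55/18, F = -15/2, G = 41/2, EG - F^2 = 115/18 at the point
E_u = 12, E_v = -5/6, F_u = -185/12, F_v = -45/4, G_u = 0, G_v = 63
E_vv = 25/2, F_uv = -125/12, G_uu = 25/2
By Brioschi, K is (det M1 - det M2) divided by (EG - F^2) squared.
M1 = [[-E_vv/2 + F_uv - G_uu/2, E_u/2, F_u - E_v/2], [F_v - G_u/2, E, F], [G_v/2, F, G]] = [[-275/12, 6, -15], [-45/4, 55/18, -15/2], [63/2, -15/2, 41/2]]; det M1 = -55/27
M2 = [[0, E_v/2, G_u/2], [E_v/2, E, F], [G_u/2, F, G]] = [[0, -5/12, 0], [-5/12, 55/18, -15/2], [0, -15/2, 41/2]]; det M2 = -1025/288
det M1 - det M2 = 1315/864; K = 1315/864 / (115/18)^2 = 789/21160
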